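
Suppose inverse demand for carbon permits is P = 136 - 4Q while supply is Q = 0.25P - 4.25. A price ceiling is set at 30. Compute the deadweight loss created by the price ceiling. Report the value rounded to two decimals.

540.56

Rewriting supply in inverse form: P = 17 + 4Q.
Without the control, 136 - 4Q = 17 + 4Q so Q* = 14.875 and P* = 76.5.
At P = 30, sellers supply (30 - 17)/4 = 3.25 while buyers want more, so the quantity traded is 3.25 at price 30.
The lost-trades triangle has base Q* - 3.25 = 11.625 and height equal to the gap between the curves at Q = 3.25, which is 123 - 30 = 93. DWL = (1/2)(11.625)(93) = 540.5625.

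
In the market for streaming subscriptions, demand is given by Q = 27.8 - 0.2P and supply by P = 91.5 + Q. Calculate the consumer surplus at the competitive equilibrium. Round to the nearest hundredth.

Rewriting demand in inverse form: P = 139 - 5Q.
Setting demand equal to supply, 47.5 = 6Q, so Q* = 7.9167 and P* = 99.4167.
Consumer surplus is the triangle under demand above P*: (1/2)(7.9167)(139 - 99.4167) = (1/2)(7.9167)(39.5833) = 156.684.

156.68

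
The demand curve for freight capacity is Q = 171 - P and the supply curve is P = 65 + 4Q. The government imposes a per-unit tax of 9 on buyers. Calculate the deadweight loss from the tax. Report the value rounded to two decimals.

8.10

Rewriting demand in inverse form: P = 171 - Q.
Without the tax, 171 - Q = 65 + 4Q so Q* = 21.2 and P* = 149.8.
With the tax, buyers' net willingness to pay falls by 9: (171 - 9) - Q = 65 + 4Q, so Q_t = 19.4. Buyers pay P_b = 151.6; sellers receive P_s = P_b - 9 = 142.6.
The welfare triangle lost has base Q* - Q_t = 1.8 and height t = 9, so DWL = (1/2)(1.8)(9) = 8.1.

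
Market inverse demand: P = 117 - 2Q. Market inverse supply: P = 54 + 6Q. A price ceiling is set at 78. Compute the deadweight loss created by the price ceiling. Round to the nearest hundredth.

60.06

Without the control, 117 - 2Q = 54 + 6Q so Q* = 7.875 and P* = 101.25.
At the ceiling price 78, quantity supplied is (78 - 54)/6 = 4; supply is the short side, so Q = 4 trades at P = 78.
The lost-trades triangle has base Q* - 4 = 3.875 and height equal to the gap between the curves at Q = 4, which is 109 - 78 = 31. DWL = (1/2)(3.875)(31) = 60.0625.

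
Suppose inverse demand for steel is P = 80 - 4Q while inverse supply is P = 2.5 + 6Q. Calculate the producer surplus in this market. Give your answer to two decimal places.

180.19

Equilibrium: 80 - 4Q = 2.5 + 6Q, so Q* = 7.75 and P* = 49.
Producer surplus is the triangle above supply below P*: (1/2)(7.75)(49 - 2.5) = (1/2)(7.75)(46.5) = 180.1875.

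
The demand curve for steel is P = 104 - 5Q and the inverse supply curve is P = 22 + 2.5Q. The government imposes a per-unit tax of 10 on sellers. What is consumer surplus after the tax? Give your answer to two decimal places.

230.40

Without the tax, 104 - 5Q = 22 + 2.5Q so Q* = 10.9333 and P* = 49.3333.
With the tax, sellers need 10 more per unit: 104 - 5Q = 22 + 2.5Q + 10, so Q_t = 9.6. Buyers pay P_b = 56; sellers receive P_s = P_b - 10 = 46.
CS = (1/2)(Q_t)(104 - P_b) = (1/2)(9.6)(48) = 230.4.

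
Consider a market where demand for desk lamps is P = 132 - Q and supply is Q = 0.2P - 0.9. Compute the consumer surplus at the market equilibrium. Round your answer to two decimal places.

Rewriting supply in inverse form: P = 4.5 + 5Q.
Set 132 - Q = 4.5 + 5Q, which gives 127.5 = 6Q, so Q* = 21.25 and P* = 132 - (21.25) = 110.75.
CS is the area between the demand curve and P* from 0 to Q*: (1/2)(21.25)(21.25) = 225.7812.

225.78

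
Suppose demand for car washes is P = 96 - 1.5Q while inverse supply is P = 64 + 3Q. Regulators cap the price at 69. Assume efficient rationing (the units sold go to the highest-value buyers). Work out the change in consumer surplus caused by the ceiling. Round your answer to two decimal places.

Without the control, 96 - 1.5Q = 64 + 3Q so Q* = 7.1111 and P* = 85.3333.
At P = 69, sellers supply (69 - 64)/3 = 1.6667 while buyers want more, so the quantity traded is 1.6667 at price 69.
CS goes from (1/2)(7.1111)(10.6667) = 37.9259 to 42.9167 (computed as (96 - 69)(1.6667) - (1/2)(1.5)(1.6667)^2), a change of 4.9907.

4.99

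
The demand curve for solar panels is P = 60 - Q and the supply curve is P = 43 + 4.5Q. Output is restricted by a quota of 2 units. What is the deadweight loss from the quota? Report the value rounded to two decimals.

Without the quota, 60 - Q = 43 + 4.5Q gives Q* = 3.0909.
At Q = 2 the demand price is 60 - (2) = 58 and the supply price is 43 + 4.5(2) = 52.
Deadweight loss is the triangle between the curves from 2 to 3.0909: (1/2)(58 - 52)(3.0909 - 2) = 3.2727.

3.27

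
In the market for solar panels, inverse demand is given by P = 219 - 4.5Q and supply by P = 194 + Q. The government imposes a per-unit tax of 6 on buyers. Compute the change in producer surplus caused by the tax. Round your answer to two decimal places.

-4.36

Pre-tax equilibrium: 219 - 4.5Q = 194 + Q gives Q* = 4.5455, P* = 198.5455.
With the tax, buyers' net willingness to pay falls by 6: (219 - 6) - 4.5Q = 194 + Q, so Q_t = 3.4545. Buyers pay P_b = 203.4545; sellers receive P_s = P_b - 6 = 197.4545.
Producers lose the trapezoid between P_s and P* out to Q_t plus the triangle from Q_t to Q*: change in PS = 5.9669 - 10.3306 = -4.3636.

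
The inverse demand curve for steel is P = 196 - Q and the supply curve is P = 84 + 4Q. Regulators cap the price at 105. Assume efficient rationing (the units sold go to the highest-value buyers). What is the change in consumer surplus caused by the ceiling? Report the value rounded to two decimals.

Without the control, 196 - Q = 84 + 4Q so Q* = 22.4 and P* = 173.6.
At P = 105, sellers supply (105 - 84)/4 = 5.25 while buyers want more, so the quantity traded is 5.25 at price 105.
CS goes from (1/2)(22.4)(22.4) = 250.88 to 463.9688 (computed as (196 - 105)(5.25) - (1/2)(1)(5.25)^2), a change of 213.0888.

213.09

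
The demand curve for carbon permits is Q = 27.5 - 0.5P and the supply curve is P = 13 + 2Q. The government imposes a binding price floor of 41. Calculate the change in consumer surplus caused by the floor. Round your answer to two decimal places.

Rewriting demand in inverse form: P = 55 - 2Q.
Free-market equilibrium: 55 - 2Q = 13 + 2Q gives Q* = 10.5, P* = 34.
At the floor price 41, quantity demanded is (55 - 41)/2 = 7; demand is the short side, so Q = 7 trades at P = 41.
CS goes from (1/2)(10.5)(21) = 110.25 to 49 (computed as (55 - 41)(7) - (1/2)(2)(7)^2), a change of -61.25.

-61.25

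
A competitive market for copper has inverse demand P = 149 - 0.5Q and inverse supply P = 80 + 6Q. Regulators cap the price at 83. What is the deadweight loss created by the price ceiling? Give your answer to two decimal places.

Without the control, 149 - 0.5Q = 80 + 6Q so Q* = 10.6154 and P* = 143.6923.
At the ceiling price 83, quantity supplied is (83 - 80)/6 = 0.5; supply is the short side, so Q = 0.5 trades at P = 83.
The lost-trades triangle has base Q* - 0.5 = 10.1154 and height equal to the gap between the curves at Q = 0.5, which is 148.75 - 83 = 65.75. DWL = (1/2)(10.1154)(65.75) = 332.5433.

332.54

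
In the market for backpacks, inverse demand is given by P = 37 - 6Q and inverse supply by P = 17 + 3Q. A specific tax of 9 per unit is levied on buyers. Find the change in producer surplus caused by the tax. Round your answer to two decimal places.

Without the tax, 37 - 6Q = 17 + 3Q so Q* = 2.2222 and P* = 23.6667.
A tax on buyers shifts demand down by 9: (37 - 9) - 6Q = 17 + 3Q, so Q_t = 1.2222. Buyers pay P_b = 29.6667; sellers receive P_s = P_b - 9 = 20.6667.
PS falls from (1/2)(2.2222)(6.6667) = 7.4074 to (1/2)(1.2222)(3.6667) = 2.2407, a change of -5.1667.

-5.17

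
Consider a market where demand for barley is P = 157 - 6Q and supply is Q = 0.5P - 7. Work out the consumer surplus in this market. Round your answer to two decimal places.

Rewriting supply in inverse form: P = 14 + 2Q.
Equilibrium: 157 - 6Q = 14 + 2Q, so Q* = 17.875 and P* = 49.75.
CS is the area between the demand curve and P* from 0 to Q*: (1/2)(17.875)(107.25) = 958.5469.

958.55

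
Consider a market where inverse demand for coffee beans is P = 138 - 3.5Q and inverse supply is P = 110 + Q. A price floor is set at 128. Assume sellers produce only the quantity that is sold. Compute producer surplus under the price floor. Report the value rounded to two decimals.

Without the control, 138 - 3.5Q = 110 + Q so Q* = 6.2222 and P* = 116.2222.
At P = 128, buyers demand (138 - 128)/3.5 = 2.8571 while sellers would supply more, so the quantity traded is 2.8571 at price 128.
The supply price at Q = 2.8571 is 112.8571. PS is the trapezoid between 128 and supply over [0, 2.8571]: (1/2)[(128 - 110) + (128 - 112.8571)](2.8571) = 47.3469.

47.35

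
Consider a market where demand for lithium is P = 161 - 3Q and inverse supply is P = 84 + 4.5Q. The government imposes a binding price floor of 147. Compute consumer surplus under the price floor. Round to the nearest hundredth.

Free-market equilibrium: 161 - 3Q = 84 + 4.5Q gives Q* = 10.2667, P* = 130.2.
At the floor price 147, quantity demanded is (161 - 147)/3 = 4.6667; demand is the short side, so Q = 4.6667 trades at P = 147.
CS is the triangle under demand above 147: (1/2)(4.6667)(161 - 147) = 32.6667.

32.67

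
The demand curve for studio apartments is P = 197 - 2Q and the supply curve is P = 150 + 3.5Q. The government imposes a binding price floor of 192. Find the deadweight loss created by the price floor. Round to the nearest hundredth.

100.51

Free-market equilibrium: 197 - 2Q = 150 + 3.5Q gives Q* = 8.5455, P* = 179.9091.
At P = 192, buyers demand (197 - 192)/2 = 2.5 while sellers would supply more, so the quantity traded is 2.5 at price 192.
At Q = 2.5 the demand price is 192 and the supply price is 158.75. Deadweight loss is the triangle between the curves from 2.5 to 8.5455: (1/2)(192 - 158.75)(8.5455 - 2.5) = 100.5057.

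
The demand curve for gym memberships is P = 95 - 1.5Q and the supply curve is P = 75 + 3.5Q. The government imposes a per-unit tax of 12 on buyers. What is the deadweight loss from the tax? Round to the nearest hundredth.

14.40

Without the tax, 95 - 1.5Q = 75 + 3.5Q so Q* = 4 and P* = 89.
A tax on buyers shifts demand down by 12: (95 - 12) - 1.5Q = 75 + 3.5Q, so Q_t = 1.6. Buyers pay P_b = 92.6; sellers receive P_s = P_b - 12 = 80.6.
The welfare triangle lost has base Q* - Q_t = 2.4 and height t = 12, so DWL = (1/2)(2.4)(12) = 14.4.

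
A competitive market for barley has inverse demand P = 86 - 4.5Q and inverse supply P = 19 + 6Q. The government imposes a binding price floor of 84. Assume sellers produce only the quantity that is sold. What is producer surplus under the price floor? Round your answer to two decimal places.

Without the control, 86 - 4.5Q = 19 + 6Q so Q* = 6.381 and P* = 57.2857.
At the floor price 84, quantity demanded is (86 - 84)/4.5 = 0.4444; demand is the short side, so Q = 0.4444 trades at P = 84.
The supply price at Q = 0.4444 is 21.6667. PS is the trapezoid between 84 and supply over [0, 0.4444]: (1/2)[(84 - 19) + (84 - 21.6667)](0.4444) = 28.2963.

28.30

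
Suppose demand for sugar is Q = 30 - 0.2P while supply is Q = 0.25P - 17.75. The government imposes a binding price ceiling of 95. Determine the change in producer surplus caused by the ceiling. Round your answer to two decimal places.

Rewriting demand in inverse form: P = 150 - 5Q.
Rewriting supply in inverse form: P = 71 + 4Q.
Free-market equilibrium: 150 - 5Q = 71 + 4Q gives Q* = 8.7778, P* = 106.1111.
At P = 95, sellers supply (95 - 71)/4 = 6 while buyers want more, so the quantity traded is 6 at price 95.
PS goes from (1/2)(8.7778)(35.1111) = 154.0988 to 72 (computed as (95 - 71)(6) - (1/2)(4)(6)^2), a change of -82.0988.

-82.10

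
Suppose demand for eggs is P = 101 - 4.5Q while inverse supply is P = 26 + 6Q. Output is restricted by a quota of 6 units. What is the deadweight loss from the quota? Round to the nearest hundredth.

Without the quota, 101 - 4.5Q = 26 + 6Q gives Q* = 7.1429.
At Q = 6 the demand price is 101 - 4.5(6) = 74 and the supply price is 26 + 6(6) = 62.
Deadweight loss is the triangle between the curves from 6 to 7.1429: (1/2)(74 - 62)(7.1429 - 6) = 6.8571.

6.86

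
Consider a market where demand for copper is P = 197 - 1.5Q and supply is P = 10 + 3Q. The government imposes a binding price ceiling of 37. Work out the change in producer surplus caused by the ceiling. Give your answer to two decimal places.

-2468.80

Without the control, 197 - 1.5Q = 10 + 3Q so Q* = 41.5556 and P* = 134.6667.
At P = 37, sellers supply (37 - 10)/3 = 9 while buyers want more, so the quantity traded is 9 at price 37.
PS goes from (1/2)(41.5556)(124.6667) = 2590.2963 to 121.5 (computed as (37 - 10)(9) - (1/2)(3)(9)^2), a change of -2468.7963.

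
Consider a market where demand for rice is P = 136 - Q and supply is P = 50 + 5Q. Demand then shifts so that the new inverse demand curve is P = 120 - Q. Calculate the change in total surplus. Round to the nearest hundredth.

-208.00

Initial equilibrium: Q_0 = 14.3333, P_0 = 121.6667; CS_0 = (1/2)(14.3333)(14.3333) = 102.7222, PS_0 = (1/2)(14.3333)(71.6667) = 513.6111.
New equilibrium: 120 - Q = 50 + 5Q gives Q_1 = 11.6667, P_1 = 108.3333; CS_1 = 68.0556, PS_1 = 340.2778.
Change in total surplus = (68.0556 + 340.2778) - (102.7222 + 513.6111) = -208.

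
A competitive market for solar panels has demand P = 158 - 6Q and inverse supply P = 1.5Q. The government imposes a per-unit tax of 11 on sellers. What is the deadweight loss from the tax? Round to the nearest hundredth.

8.07

Pre-tax equilibrium: 158 - 6Q = 1.5Q gives Q* = 21.0667, P* = 31.6.
With the tax, sellers need 11 more per unit: 158 - 6Q = 1.5Q + 11, so Q_t = 19.6. Buyers pay P_b = 40.4; sellers receive P_s = P_b - 11 = 29.4.
Deadweight loss is the triangle between the curves from Q_t to Q*: (1/2)(21.0667 - 19.6)(11) = 8.0667.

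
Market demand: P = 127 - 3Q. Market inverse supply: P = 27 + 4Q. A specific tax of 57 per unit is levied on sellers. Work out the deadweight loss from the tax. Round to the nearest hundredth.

232.07

Pre-tax equilibrium: 127 - 3Q = 27 + 4Q gives Q* = 14.2857, P* = 84.1429.
A tax on sellers shifts supply up by 57: 127 - 3Q = 27 + 4Q + 57, so Q_t = 6.1429. Buyers pay P_b = 108.5714; sellers receive P_s = P_b - 57 = 51.5714.
Deadweight loss is the triangle between the curves from Q_t to Q*: (1/2)(14.2857 - 6.1429)(57) = 232.0714.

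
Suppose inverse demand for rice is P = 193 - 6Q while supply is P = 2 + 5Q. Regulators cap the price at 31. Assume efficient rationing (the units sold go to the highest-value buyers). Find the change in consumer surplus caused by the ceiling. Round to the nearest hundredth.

-65.81

Without the control, 193 - 6Q = 2 + 5Q so Q* = 17.3636 and P* = 88.8182.
At the ceiling price 31, quantity supplied is (31 - 2)/5 = 5.8; supply is the short side, so Q = 5.8 trades at P = 31.
CS goes from (1/2)(17.3636)(104.1818) = 904.4876 to 838.68 (computed as (193 - 31)(5.8) - (1/2)(6)(5.8)^2), a change of -65.8076.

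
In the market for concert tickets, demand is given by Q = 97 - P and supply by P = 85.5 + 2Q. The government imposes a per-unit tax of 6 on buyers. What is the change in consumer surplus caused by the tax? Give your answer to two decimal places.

Rewriting demand in inverse form: P = 97 - Q.
Pre-tax equilibrium: 97 - Q = 85.5 + 2Q gives Q* = 3.8333, P* = 93.1667.
A tax on buyers shifts demand down by 6: (97 - 6) - Q = 85.5 + 2Q, so Q_t = 1.8333. Buyers pay P_b = 95.1667; sellers receive P_s = P_b - 6 = 89.1667.
Consumers lose the trapezoid between P* and P_b out to Q_t plus the triangle from Q_t to Q*: change in CS = 1.6806 - 7.3472 = -5.6667.

-5.67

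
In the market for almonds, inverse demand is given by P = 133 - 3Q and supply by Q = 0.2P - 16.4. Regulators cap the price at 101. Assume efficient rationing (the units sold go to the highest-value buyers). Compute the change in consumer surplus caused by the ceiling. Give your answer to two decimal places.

Rewriting supply in inverse form: P = 82 + 5Q.
Free-market equilibrium: 133 - 3Q = 82 + 5Q gives Q* = 6.375, P* = 113.875.
At the ceiling price 101, quantity supplied is (101 - 82)/5 = 3.8; supply is the short side, so Q = 3.8 trades at P = 101.
CS goes from (1/2)(6.375)(19.125) = 60.9609 to 99.94 (computed as (133 - 101)(3.8) - (1/2)(3)(3.8)^2), a change of 38.9791.

38.98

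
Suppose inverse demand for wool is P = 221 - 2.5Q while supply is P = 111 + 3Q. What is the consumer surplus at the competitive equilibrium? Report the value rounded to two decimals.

Setting demand equal to supply, 110 = 5.5Q, so Q* = 20 and P* = 171.
The demand choke price is 221, so CS = (1/2)(Q*)(221 - P*) = (1/2)(20)(50) = 500.

500.00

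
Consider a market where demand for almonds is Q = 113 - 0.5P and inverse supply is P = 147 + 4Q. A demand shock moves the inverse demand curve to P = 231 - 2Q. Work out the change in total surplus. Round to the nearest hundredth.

Rewriting demand in inverse form: P = 226 - 2Q.
Initial equilibrium: Q_0 = 13.1667, P_0 = 199.6667; CS_0 = (1/2)(13.1667)(26.3333) = 173.3611, PS_0 = (1/2)(13.1667)(52.6667) = 346.7222.
New equilibrium: 231 - 2Q = 147 + 4Q gives Q_1 = 14, P_1 = 203; CS_1 = 196, PS_1 = 392.
Change in total surplus = (196 + 392) - (173.3611 + 346.7222) = 67.9167.

67.92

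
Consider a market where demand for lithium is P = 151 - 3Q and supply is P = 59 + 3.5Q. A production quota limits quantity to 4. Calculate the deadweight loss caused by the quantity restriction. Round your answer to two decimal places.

335.08

Without the quota, 151 - 3Q = 59 + 3.5Q gives Q* = 14.1538.
At Q = 4 the demand price is 151 - 3(4) = 139 and the supply price is 59 + 3.5(4) = 73.
Deadweight loss is the triangle between the curves from 4 to 14.1538: (1/2)(139 - 73)(14.1538 - 4) = 335.0769.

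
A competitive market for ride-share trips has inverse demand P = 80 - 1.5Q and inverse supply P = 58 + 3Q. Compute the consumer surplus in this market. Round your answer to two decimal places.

17.93

Equilibrium: 80 - 1.5Q = 58 + 3Q, so Q* = 4.8889 and P* = 72.6667.
The demand choke price is 80, so CS = (1/2)(Q*)(80 - P*) = (1/2)(4.8889)(7.3333) = 17.9259.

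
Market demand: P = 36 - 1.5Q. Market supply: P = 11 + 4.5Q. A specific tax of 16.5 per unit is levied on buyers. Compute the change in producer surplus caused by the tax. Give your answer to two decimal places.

Without the tax, 36 - 1.5Q = 11 + 4.5Q so Q* = 4.1667 and P* = 29.75.
With the tax, buyers' net willingness to pay falls by 16.5: (36 - 16.5) - 1.5Q = 11 + 4.5Q, so Q_t = 1.4167. Buyers pay P_b = 33.875; sellers receive P_s = P_b - 16.5 = 17.375.
PS falls from (1/2)(4.1667)(18.75) = 39.0625 to (1/2)(1.4167)(6.375) = 4.5156, a change of -34.5469.

-34.55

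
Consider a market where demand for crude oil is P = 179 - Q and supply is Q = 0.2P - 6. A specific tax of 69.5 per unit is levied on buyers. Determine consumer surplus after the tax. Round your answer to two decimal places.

Rewriting supply in inverse form: P = 30 + 5Q.
Without the tax, 179 - Q = 30 + 5Q so Q* = 24.8333 and P* = 154.1667.
With the tax, buyers' net willingness to pay falls by 69.5: (179 - 69.5) - Q = 30 + 5Q, so Q_t = 13.25. Buyers pay P_b = 165.75; sellers receive P_s = P_b - 69.5 = 96.25.
Consumer surplus is the triangle under demand above P_b: (1/2)(13.25)(179 - 165.75) = 87.7812.

87.78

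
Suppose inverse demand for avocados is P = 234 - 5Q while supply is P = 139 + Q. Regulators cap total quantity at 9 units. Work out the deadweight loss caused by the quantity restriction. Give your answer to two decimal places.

Unrestricted equilibrium: Q* = (234 - 139)/(5 + 1) = 15.8333.
At Q = 9 the demand price is 234 - 5(9) = 189 and the supply price is 139 + (9) = 148.
Deadweight loss is the triangle between the curves from 9 to 15.8333: (1/2)(189 - 148)(15.8333 - 9) = 140.0833.

140.08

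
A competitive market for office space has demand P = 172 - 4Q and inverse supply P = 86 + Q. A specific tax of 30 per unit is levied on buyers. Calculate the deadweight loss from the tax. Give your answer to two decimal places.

90.00

Without the tax, 172 - 4Q = 86 + Q so Q* = 17.2 and P* = 103.2.
With the tax, buyers' net willingness to pay falls by 30: (172 - 30) - 4Q = 86 + Q, so Q_t = 11.2. Buyers pay P_b = 127.2; sellers receive P_s = P_b - 30 = 97.2.
Deadweight loss is the triangle between the curves from Q_t to Q*: (1/2)(17.2 - 11.2)(30) = 90.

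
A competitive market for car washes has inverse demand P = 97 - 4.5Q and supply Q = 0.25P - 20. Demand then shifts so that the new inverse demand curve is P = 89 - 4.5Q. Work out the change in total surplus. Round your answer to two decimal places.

-12.24

Rewriting supply in inverse form: P = 80 + 4Q.
Initial equilibrium: Q_0 = 2, P_0 = 88; CS_0 = (1/2)(2)(9) = 9, PS_0 = (1/2)(2)(8) = 8.
New equilibrium: 89 - 4.5Q = 80 + 4Q gives Q_1 = 1.0588, P_1 = 84.2353; CS_1 = 2.5225, PS_1 = 2.2422.
Change in total surplus = (2.5225 + 2.2422) - (9 + 8) = -12.2353.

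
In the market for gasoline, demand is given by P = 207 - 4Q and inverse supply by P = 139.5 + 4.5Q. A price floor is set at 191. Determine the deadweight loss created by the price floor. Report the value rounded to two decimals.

66.01

Without the control, 207 - 4Q = 139.5 + 4.5Q so Q* = 7.9412 and P* = 175.2353.
At the floor price 191, quantity demanded is (207 - 191)/4 = 4; demand is the short side, so Q = 4 trades at P = 191.
The lost-trades triangle has base Q* - 4 = 3.9412 and height equal to the gap between the curves at Q = 4, which is 191 - 157.5 = 33.5. DWL = (1/2)(3.9412)(33.5) = 66.0147.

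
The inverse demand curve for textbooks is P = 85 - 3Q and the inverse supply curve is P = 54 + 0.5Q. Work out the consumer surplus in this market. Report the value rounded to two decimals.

117.67

Set 85 - 3Q = 54 + 0.5Q, which gives 31 = 3.5Q, so Q* = 8.8571 and P* = 85 - 3(8.8571) = 58.4286.
The demand choke price is 85, so CS = (1/2)(Q*)(85 - P*) = (1/2)(8.8571)(26.5714) = 117.6735.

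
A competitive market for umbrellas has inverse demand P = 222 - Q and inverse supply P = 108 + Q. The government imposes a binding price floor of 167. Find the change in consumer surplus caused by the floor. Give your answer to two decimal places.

-112.00

Free-market equilibrium: 222 - Q = 108 + Q gives Q* = 57, P* = 165.
At the floor price 167, quantity demanded is (222 - 167)/1 = 55; demand is the short side, so Q = 55 trades at P = 167.
CS goes from (1/2)(57)(57) = 1624.5 to 1512.5 (computed as (222 - 167)(55) - (1/2)(1)(55)^2), a change of -112.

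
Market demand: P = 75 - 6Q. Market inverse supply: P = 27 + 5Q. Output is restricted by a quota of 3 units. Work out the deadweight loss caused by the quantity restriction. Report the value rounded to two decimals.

Without the quota, 75 - 6Q = 27 + 5Q gives Q* = 4.3636.
At Q = 3 the demand price is 75 - 6(3) = 57 and the supply price is 27 + 5(3) = 42.
Deadweight loss is the triangle between the curves from 3 to 4.3636: (1/2)(57 - 42)(4.3636 - 3) = 10.2273.

10.23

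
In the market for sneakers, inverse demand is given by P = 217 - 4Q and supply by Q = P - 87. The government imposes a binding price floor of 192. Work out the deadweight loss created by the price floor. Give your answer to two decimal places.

Rewriting supply in inverse form: P = 87 + Q.
Without the control, 217 - 4Q = 87 + Q so Q* = 26 and P* = 113.
At P = 192, buyers demand (217 - 192)/4 = 6.25 while sellers would supply more, so the quantity traded is 6.25 at price 192.
At Q = 6.25 the demand price is 192 and the supply price is 93.25. Deadweight loss is the triangle between the curves from 6.25 to 26: (1/2)(192 - 93.25)(26 - 6.25) = 975.1562.

975.16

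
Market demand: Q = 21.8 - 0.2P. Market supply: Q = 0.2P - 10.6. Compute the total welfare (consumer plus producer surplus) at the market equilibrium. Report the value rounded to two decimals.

156.80

Rewriting demand in inverse form: P = 109 - 5Q.
Rewriting supply in inverse form: P = 53 + 5Q.
Equilibrium: 109 - 5Q = 53 + 5Q, so Q* = 5.6 and P* = 81.
CS = (1/2)(5.6)(28) = 78.4 and PS = (1/2)(5.6)(28) = 78.4, so total surplus = 156.8.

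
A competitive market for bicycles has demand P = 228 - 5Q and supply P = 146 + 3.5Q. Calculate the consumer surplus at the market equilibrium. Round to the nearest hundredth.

232.66

Setting demand equal to supply, 82 = 8.5Q, so Q* = 9.6471 and P* = 179.7647.
The demand choke price is 228, so CS = (1/2)(Q*)(228 - P*) = (1/2)(9.6471)(48.2353) = 232.6644.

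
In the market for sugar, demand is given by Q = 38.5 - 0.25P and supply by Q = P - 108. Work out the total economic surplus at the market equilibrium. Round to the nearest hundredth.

211.60

Rewriting demand in inverse form: P = 154 - 4Q.
Rewriting supply in inverse form: P = 108 + Q.
Setting demand equal to supply, 46 = 5Q, so Q* = 9.2 and P* = 117.2.
Total surplus is the full triangle between the curves from 0 to Q*: (1/2)(9.2)(154 - 108) = 211.6.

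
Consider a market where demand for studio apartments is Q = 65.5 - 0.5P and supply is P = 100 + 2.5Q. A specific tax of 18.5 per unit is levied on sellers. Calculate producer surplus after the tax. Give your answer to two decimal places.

Rewriting demand in inverse form: P = 131 - 2Q.
Pre-tax equilibrium: 131 - 2Q = 100 + 2.5Q gives Q* = 6.8889, P* = 117.2222.
With the tax, sellers need 18.5 more per unit: 131 - 2Q = 100 + 2.5Q + 18.5, so Q_t = 2.7778. Buyers pay P_b = 125.4444; sellers receive P_s = P_b - 18.5 = 106.9444.
Producer surplus is the triangle above supply below P_s: (1/2)(2.7778)(106.9444 - 100) = 9.6451.

9.65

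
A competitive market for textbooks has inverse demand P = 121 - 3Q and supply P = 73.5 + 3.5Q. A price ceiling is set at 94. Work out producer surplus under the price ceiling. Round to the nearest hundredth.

60.04

Without the control, 121 - 3Q = 73.5 + 3.5Q so Q* = 7.3077 and P* = 99.0769.
At P = 94, sellers supply (94 - 73.5)/3.5 = 5.8571 while buyers want more, so the quantity traded is 5.8571 at price 94.
PS is the triangle above supply below 94: (1/2)(5.8571)(94 - 73.5) = 60.0357.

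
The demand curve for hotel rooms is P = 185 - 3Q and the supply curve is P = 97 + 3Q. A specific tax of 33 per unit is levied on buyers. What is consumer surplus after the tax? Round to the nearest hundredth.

Without the tax, 185 - 3Q = 97 + 3Q so Q* = 14.6667 and P* = 141.
A tax on buyers shifts demand down by 33: (185 - 33) - 3Q = 97 + 3Q, so Q_t = 9.1667. Buyers pay P_b = 157.5; sellers receive P_s = P_b - 33 = 124.5.
Consumer surplus is the triangle under demand above P_b: (1/2)(9.1667)(185 - 157.5) = 126.0417.

126.04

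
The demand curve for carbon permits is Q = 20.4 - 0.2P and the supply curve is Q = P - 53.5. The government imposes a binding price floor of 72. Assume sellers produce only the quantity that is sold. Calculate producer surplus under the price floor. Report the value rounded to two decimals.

93.00

Rewriting demand in inverse form: P = 102 - 5Q.
Rewriting supply in inverse form: P = 53.5 + Q.
Free-market equilibrium: 102 - 5Q = 53.5 + Q gives Q* = 8.0833, P* = 61.5833.
At the floor price 72, quantity demanded is (102 - 72)/5 = 6; demand is the short side, so Q = 6 trades at P = 72.
The supply price at Q = 6 is 59.5. PS is the trapezoid between 72 and supply over [0, 6]: (1/2)[(72 - 53.5) + (72 - 59.5)](6) = 93.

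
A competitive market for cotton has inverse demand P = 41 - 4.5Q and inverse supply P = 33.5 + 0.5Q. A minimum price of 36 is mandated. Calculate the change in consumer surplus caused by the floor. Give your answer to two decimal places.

Without the control, 41 - 4.5Q = 33.5 + 0.5Q so Q* = 1.5 and P* = 34.25.
At P = 36, buyers demand (41 - 36)/4.5 = 1.1111 while sellers would supply more, so the quantity traded is 1.1111 at price 36.
CS goes from (1/2)(1.5)(6.75) = 5.0625 to 2.7778 (computed as (41 - 36)(1.1111) - (1/2)(4.5)(1.1111)^2), a change of -2.2847.

-2.28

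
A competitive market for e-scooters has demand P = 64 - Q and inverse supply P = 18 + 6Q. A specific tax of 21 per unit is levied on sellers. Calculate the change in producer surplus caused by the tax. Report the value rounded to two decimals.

-91.29

Without the tax, 64 - Q = 18 + 6Q so Q* = 6.5714 and P* = 57.4286.
With the tax, sellers need 21 more per unit: 64 - Q = 18 + 6Q + 21, so Q_t = 3.5714. Buyers pay P_b = 60.4286; sellers receive P_s = P_b - 21 = 39.4286.
Producers lose the trapezoid between P_s and P* out to Q_t plus the triangle from Q_t to Q*: change in PS = 38.2653 - 129.551 = -91.2857.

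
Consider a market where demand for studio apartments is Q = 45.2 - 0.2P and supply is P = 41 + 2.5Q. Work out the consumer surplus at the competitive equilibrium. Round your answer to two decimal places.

Rewriting demand in inverse form: P = 226 - 5Q.
Setting demand equal to supply, 185 = 7.5Q, so Q* = 24.6667 and P* = 102.6667.
Consumer surplus is the triangle under demand above P*: (1/2)(24.6667)(226 - 102.6667) = (1/2)(24.6667)(123.3333) = 1521.1111.

1521.11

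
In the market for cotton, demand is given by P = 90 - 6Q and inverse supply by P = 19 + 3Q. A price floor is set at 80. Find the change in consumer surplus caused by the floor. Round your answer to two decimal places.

Without the control, 90 - 6Q = 19 + 3Q so Q* = 7.8889 and P* = 42.6667.
At the floor price 80, quantity demanded is (90 - 80)/6 = 1.6667; demand is the short side, so Q = 1.6667 trades at P = 80.
CS goes from (1/2)(7.8889)(47.3333) = 186.7037 to 8.3333 (computed as (90 - 80)(1.6667) - (1/2)(6)(1.6667)^2), a change of -178.3704.

-178.37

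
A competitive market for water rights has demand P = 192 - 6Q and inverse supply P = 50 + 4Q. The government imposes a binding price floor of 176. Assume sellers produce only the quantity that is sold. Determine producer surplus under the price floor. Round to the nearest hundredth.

321.78

Free-market equilibrium: 192 - 6Q = 50 + 4Q gives Q* = 14.2, P* = 106.8.
At the floor price 176, quantity demanded is (192 - 176)/6 = 2.6667; demand is the short side, so Q = 2.6667 trades at P = 176.
The supply price at Q = 2.6667 is 60.6667. PS is the trapezoid between 176 and supply over [0, 2.6667]: (1/2)[(176 - 50) + (176 - 60.6667)](2.6667) = 321.7778.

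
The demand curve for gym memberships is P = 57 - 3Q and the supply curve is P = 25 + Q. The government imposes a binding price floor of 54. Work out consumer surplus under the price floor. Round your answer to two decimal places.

1.50

Free-market equilibrium: 57 - 3Q = 25 + Q gives Q* = 8, P* = 33.
At P = 54, buyers demand (57 - 54)/3 = 1 while sellers would supply more, so the quantity traded is 1 at price 54.
CS is the triangle under demand above 54: (1/2)(1)(57 - 54) = 1.5.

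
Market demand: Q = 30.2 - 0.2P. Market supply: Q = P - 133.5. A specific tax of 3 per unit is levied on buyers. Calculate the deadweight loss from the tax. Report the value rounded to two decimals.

0.75

Rewriting demand in inverse form: P = 151 - 5Q.
Rewriting supply in inverse form: P = 133.5 + Q.
Pre-tax equilibrium: 151 - 5Q = 133.5 + Q gives Q* = 2.9167, P* = 136.4167.
With the tax, buyers' net willingness to pay falls by 3: (151 - 3) - 5Q = 133.5 + Q, so Q_t = 2.4167. Buyers pay P_b = 138.9167; sellers receive P_s = P_b - 3 = 135.9167.
The welfare triangle lost has base Q* - Q_t = 0.5 and height t = 3, so DWL = (1/2)(0.5)(3) = 0.75.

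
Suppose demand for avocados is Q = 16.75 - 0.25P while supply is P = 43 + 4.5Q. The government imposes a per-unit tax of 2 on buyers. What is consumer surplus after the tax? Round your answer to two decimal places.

Rewriting demand in inverse form: P = 67 - 4Q.
Without the tax, 67 - 4Q = 43 + 4.5Q so Q* = 2.8235 and P* = 55.7059.
A tax on buyers shifts demand down by 2: (67 - 2) - 4Q = 43 + 4.5Q, so Q_t = 2.5882. Buyers pay P_b = 56.6471; sellers receive P_s = P_b - 2 = 54.6471.
CS = (1/2)(Q_t)(67 - P_b) = (1/2)(2.5882)(10.3529) = 13.3979.

13.40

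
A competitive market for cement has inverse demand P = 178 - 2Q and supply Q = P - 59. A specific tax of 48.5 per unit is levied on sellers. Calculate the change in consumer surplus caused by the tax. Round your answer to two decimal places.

Rewriting supply in inverse form: P = 59 + Q.
Without the tax, 178 - 2Q = 59 + Q so Q* = 39.6667 and P* = 98.6667.
With the tax, sellers need 48.5 more per unit: 178 - 2Q = 59 + Q + 48.5, so Q_t = 23.5. Buyers pay P_b = 131; sellers receive P_s = P_b - 48.5 = 82.5.
Consumers lose the trapezoid between P* and P_b out to Q_t plus the triangle from Q_t to Q*: change in CS = 552.25 - 1573.4444 = -1021.1944.

-1021.19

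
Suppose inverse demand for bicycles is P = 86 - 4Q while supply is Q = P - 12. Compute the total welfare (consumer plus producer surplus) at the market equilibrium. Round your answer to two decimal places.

Rewriting supply in inverse form: P = 12 + Q.
Equilibrium: 86 - 4Q = 12 + Q, so Q* = 14.8 and P* = 26.8.
CS = (1/2)(14.8)(59.2) = 438.08 and PS = (1/2)(14.8)(14.8) = 109.52, so total surplus = 547.6.

547.60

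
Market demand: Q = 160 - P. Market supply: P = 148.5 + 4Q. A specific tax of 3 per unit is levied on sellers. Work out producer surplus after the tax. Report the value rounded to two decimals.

Rewriting demand in inverse form: P = 160 - Q.
Without the tax, 160 - Q = 148.5 + 4Q so Q* = 2.3 and P* = 157.7.
With the tax, sellers need 3 more per unit: 160 - Q = 148.5 + 4Q + 3, so Q_t = 1.7. Buyers pay P_b = 158.3; sellers receive P_s = P_b - 3 = 155.3.
PS = (1/2)(Q_t)(P_s - 148.5) = (1/2)(1.7)(6.8) = 5.78.

5.78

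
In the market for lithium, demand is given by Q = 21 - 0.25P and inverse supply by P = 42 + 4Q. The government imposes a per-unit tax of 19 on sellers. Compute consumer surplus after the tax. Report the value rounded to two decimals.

16.53

Rewriting demand in inverse form: P = 84 - 4Q.
Pre-tax equilibrium: 84 - 4Q = 42 + 4Q gives Q* = 5.25, P* = 63.
A tax on sellers shifts supply up by 19: 84 - 4Q = 42 + 4Q + 19, so Q_t = 2.875. Buyers pay P_b = 72.5; sellers receive P_s = P_b - 19 = 53.5.
Consumer surplus is the triangle under demand above P_b: (1/2)(2.875)(84 - 72.5) = 16.5312.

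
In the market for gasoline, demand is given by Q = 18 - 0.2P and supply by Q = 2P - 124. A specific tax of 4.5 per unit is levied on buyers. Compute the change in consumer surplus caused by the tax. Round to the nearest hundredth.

Rewriting demand in inverse form: P = 90 - 5Q.
Rewriting supply in inverse form: P = 62 + 0.5Q.
Without the tax, 90 - 5Q = 62 + 0.5Q so Q* = 5.0909 and P* = 64.5455.
A tax on buyers shifts demand down by 4.5: (90 - 4.5) - 5Q = 62 + 0.5Q, so Q_t = 4.2727. Buyers pay P_b = 68.6364; sellers receive P_s = P_b - 4.5 = 64.1364.
CS falls from (1/2)(5.0909)(25.4545) = 64.7934 to (1/2)(4.2727)(21.3636) = 45.6405, a change of -19.1529.

-19.15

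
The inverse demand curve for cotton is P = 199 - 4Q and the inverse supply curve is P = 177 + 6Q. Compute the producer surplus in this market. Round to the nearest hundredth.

14.52

Setting demand equal to supply, 22 = 10Q, so Q* = 2.2 and P* = 190.2.
The supply curve's price intercept is 177, so PS = (1/2)(Q*)(P* - 177) = (1/2)(2.2)(13.2) = 14.52.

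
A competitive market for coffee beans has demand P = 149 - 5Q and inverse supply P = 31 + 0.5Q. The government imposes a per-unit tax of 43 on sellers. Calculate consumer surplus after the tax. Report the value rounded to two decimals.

464.88

Pre-tax equilibrium: 149 - 5Q = 31 + 0.5Q gives Q* = 21.4545, P* = 41.7273.
With the tax, sellers need 43 more per unit: 149 - 5Q = 31 + 0.5Q + 43, so Q_t = 13.6364. Buyers pay P_b = 80.8182; sellers receive P_s = P_b - 43 = 37.8182.
Consumer surplus is the triangle under demand above P_b: (1/2)(13.6364)(149 - 80.8182) = 464.876.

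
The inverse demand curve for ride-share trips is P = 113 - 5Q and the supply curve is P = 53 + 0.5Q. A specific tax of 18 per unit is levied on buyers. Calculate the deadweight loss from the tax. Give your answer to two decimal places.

29.45

Without the tax, 113 - 5Q = 53 + 0.5Q so Q* = 10.9091 and P* = 58.4545.
A tax on buyers shifts demand down by 18: (113 - 18) - 5Q = 53 + 0.5Q, so Q_t = 7.6364. Buyers pay P_b = 74.8182; sellers receive P_s = P_b - 18 = 56.8182.
The welfare triangle lost has base Q* - Q_t = 3.2727 and height t = 18, so DWL = (1/2)(3.2727)(18) = 29.4545.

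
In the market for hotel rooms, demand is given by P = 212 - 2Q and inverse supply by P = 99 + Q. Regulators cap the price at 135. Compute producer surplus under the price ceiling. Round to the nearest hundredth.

Without the control, 212 - 2Q = 99 + Q so Q* = 37.6667 and P* = 136.6667.
At P = 135, sellers supply (135 - 99)/1 = 36 while buyers want more, so the quantity traded is 36 at price 135.
PS is the triangle above supply below 135: (1/2)(36)(135 - 99) = 648.

648.00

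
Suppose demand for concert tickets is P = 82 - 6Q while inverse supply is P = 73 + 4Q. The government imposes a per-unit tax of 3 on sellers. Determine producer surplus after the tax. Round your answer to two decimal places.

0.72

Without the tax, 82 - 6Q = 73 + 4Q so Q* = 0.9 and P* = 76.6.
A tax on sellers shifts supply up by 3: 82 - 6Q = 73 + 4Q + 3, so Q_t = 0.6. Buyers pay P_b = 78.4; sellers receive P_s = P_b - 3 = 75.4.
Producer surplus is the triangle above supply below P_s: (1/2)(0.6)(75.4 - 73) = 0.72.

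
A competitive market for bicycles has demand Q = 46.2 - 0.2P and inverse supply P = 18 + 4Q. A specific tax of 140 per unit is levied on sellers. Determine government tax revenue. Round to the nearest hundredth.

Rewriting demand in inverse form: P = 231 - 5Q.
Pre-tax equilibrium: 231 - 5Q = 18 + 4Q gives Q* = 23.6667, P* = 112.6667.
With the tax, sellers need 140 more per unit: 231 - 5Q = 18 + 4Q + 140, so Q_t = 8.1111. Buyers pay P_b = 190.4444; sellers receive P_s = P_b - 140 = 50.4444.
Revenue is the tax times quantity traded: 140 x 8.1111 = 1135.5556.

1135.56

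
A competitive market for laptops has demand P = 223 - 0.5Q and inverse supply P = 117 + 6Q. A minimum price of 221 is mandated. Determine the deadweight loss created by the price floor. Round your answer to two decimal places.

Without the control, 223 - 0.5Q = 117 + 6Q so Q* = 16.3077 and P* = 214.8462.
At the floor price 221, quantity demanded is (223 - 221)/0.5 = 4; demand is the short side, so Q = 4 trades at P = 221.
The lost-trades triangle has base Q* - 4 = 12.3077 and height equal to the gap between the curves at Q = 4, which is 221 - 141 = 80. DWL = (1/2)(12.3077)(80) = 492.3077.

492.31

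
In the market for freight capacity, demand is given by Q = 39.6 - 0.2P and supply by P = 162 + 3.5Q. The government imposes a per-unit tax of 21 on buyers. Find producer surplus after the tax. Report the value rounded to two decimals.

5.45

Rewriting demand in inverse form: P = 198 - 5Q.
Pre-tax equilibrium: 198 - 5Q = 162 + 3.5Q gives Q* = 4.2353, P* = 176.8235.
With the tax, buyers' net willingness to pay falls by 21: (198 - 21) - 5Q = 162 + 3.5Q, so Q_t = 1.7647. Buyers pay P_b = 189.1765; sellers receive P_s = P_b - 21 = 168.1765.
Producer surplus is the triangle above supply below P_s: (1/2)(1.7647)(168.1765 - 162) = 5.4498.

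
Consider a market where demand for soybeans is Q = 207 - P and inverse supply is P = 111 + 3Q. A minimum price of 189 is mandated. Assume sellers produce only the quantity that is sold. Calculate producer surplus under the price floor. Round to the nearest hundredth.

Rewriting demand in inverse form: P = 207 - Q.
Free-market equilibrium: 207 - Q = 111 + 3Q gives Q* = 24, P* = 183.
At P = 189, buyers demand (207 - 189)/1 = 18 while sellers would supply more, so the quantity traded is 18 at price 189.
The supply price at Q = 18 is 165. PS is the trapezoid between 189 and supply over [0, 18]: (1/2)[(189 - 111) + (189 - 165)](18) = 918.

918.00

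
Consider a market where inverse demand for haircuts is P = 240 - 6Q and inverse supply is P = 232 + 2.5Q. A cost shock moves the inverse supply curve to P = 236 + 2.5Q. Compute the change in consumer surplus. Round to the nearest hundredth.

Initial equilibrium: Q_0 = 0.9412, P_0 = 234.3529; CS_0 = (1/2)(0.9412)(5.6471) = 2.6574, PS_0 = (1/2)(0.9412)(2.3529) = 1.1073.
New equilibrium: 240 - 6Q = 236 + 2.5Q gives Q_1 = 0.4706, P_1 = 237.1765; CS_1 = 0.6644, PS_1 = 0.2768.
Change in consumer surplus = 0.6644 - 2.6574 = -1.9931.

-1.99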